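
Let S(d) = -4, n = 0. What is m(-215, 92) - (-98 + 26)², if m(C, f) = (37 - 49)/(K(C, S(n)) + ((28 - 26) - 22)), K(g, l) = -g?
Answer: -336964/65 ≈ -5184.1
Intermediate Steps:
m(C, f) = -12/(-20 - C) (m(C, f) = (37 - 49)/(-C + ((28 - 26) - 22)) = -12/(-C + (2 - 22)) = -12/(-C - 20) = -12/(-20 - C))
m(-215, 92) - (-98 + 26)² = 12/(20 - 215) - (-98 + 26)² = 12/(-195) - 1*(-72)² = 12*(-1/195) - 1*5184 = -4/65 - 5184 = -336964/65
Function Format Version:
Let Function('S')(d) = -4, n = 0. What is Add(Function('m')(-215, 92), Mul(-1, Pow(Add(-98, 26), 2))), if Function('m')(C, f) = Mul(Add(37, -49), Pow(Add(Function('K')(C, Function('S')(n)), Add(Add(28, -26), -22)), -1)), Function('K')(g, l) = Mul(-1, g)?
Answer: Rational(-336964, 65) ≈ -5184.1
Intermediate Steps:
Function('m')(C, f) = Mul(-12, Pow(Add(-20, Mul(-1, C)), -1)) (Function('m')(C, f) = Mul(Add(37, -49), Pow(Add(Mul(-1, C), Add(Add(28, -26), -22)), -1)) = Mul(-12, Pow(Add(Mul(-1, C), Add(2, -22)), -1)) = Mul(-12, Pow(Add(Mul(-1, C), -20), -1)) = Mul(-12, Pow(Add(-20, Mul(-1, C)), -1)))
Add(Function('m')(-215, 92), Mul(-1, Pow(Add(-98, 26), 2))) = Add(Mul(12, Pow(Add(20, -215), -1)), Mul(-1, Pow(Add(-98, 26), 2))) = Add(Mul(12, Pow(-195, -1)), Mul(-1, Pow(-72, 2))) = Add(Mul(12, Rational(-1, 195)), Mul(-1, 5184)) = Add(Rational(-4, 65), -5184) = Rational(-336964, 65)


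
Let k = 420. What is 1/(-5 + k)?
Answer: 1/415 ≈ 0.0024096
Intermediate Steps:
1/(-5 + k) = 1/(-5 + 420) = 1/415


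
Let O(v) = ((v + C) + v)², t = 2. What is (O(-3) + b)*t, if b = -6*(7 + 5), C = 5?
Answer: -142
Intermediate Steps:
b = -72 (b = -6*12 = -72)
O(v) = (5 + 2*v)² (O(v) = ((v + 5) + v)² = ((5 + v) + v)² = (5 + 2*v)²)
(O(-3) + b)*t = ((5 + 2*(-3))² - 72)*2 = ((5 - 6)² - 72)*2 = ((-1)² - 72)*2 = (1 - 72)*2 = -71*2 = -142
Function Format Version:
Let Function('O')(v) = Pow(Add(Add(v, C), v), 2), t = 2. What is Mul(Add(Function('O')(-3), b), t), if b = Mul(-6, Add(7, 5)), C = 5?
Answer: -142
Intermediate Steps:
b = -72 (b = Mul(-6, 12) = -72)
Function('O')(v) = Pow(Add(5, Mul(2, v)), 2) (Function('O')(v) = Pow(Add(Add(v, 5), v), 2) = Pow(Add(Add(5, v), v), 2) = Pow(Add(5, Mul(2, v)), 2))
Mul(Add(Function('O')(-3), b), t) = Mul(Add(Pow(Add(5, Mul(2, -3)), 2), -72), 2) = Mul(Add(Pow(Add(5, -6), 2), -72), 2) = Mul(Add(Pow(-1, 2), -72), 2) = Mul(Add(1, -72), 2) = Mul(-71, 2) = -142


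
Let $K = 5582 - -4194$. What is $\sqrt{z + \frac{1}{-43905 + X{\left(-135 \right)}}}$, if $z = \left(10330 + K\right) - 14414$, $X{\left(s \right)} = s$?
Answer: $\frac{\sqrt{2759939225790}}{22020} \approx 75.445$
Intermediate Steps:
$K = 9776$ ($K = 5582 + 4194 = 9776$)
$z = 5692$ ($z = \left(10330 + 9776\right) - 14414 = 20106 - 14414 = 5692$)
$\sqrt{z + \frac{1}{-43905 + X{\left(-135 \right)}}} = \sqrt{5692 + \frac{1}{-43905 - 135}} = \sqrt{5692 + \frac{1}{-44040}} = \sqrt{5692 - \frac{1}{44040}} = \sqrt{\frac{250675679}{44040}} = \frac{\sqrt{2759939225790}}{22020}$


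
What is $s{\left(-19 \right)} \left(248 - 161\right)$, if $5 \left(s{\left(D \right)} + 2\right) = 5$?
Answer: $-87$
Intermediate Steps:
$s{\left(D \right)} = -1$ ($s{\left(D \right)} = -2 + \frac{1}{5} \cdot 5 = -2 + 1 = -1$)
$s{\left(-19 \right)} \left(248 - 161\right) = - (248 - 161) = \left(-1\right) 87 = -87$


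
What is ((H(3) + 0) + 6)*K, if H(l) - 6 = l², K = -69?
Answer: -1449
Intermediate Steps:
H(l) = 6 + l²
((H(3) + 0) + 6)*K = (((6 + 3²) + 0) + 6)*(-69) = (((6 + 9) + 0) + 6)*(-69) = ((15 + 0) + 6)*(-69) = (15 + 6)*(-69) = 21*(-69) = -1449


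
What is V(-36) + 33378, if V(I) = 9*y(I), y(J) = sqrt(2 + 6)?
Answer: 33378 + 18*sqrt(2) ≈ 33403.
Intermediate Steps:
y(J) = 2*sqrt(2) (y(J) = sqrt(8) = 2*sqrt(2))
V(I) = 18*sqrt(2) (V(I) = 9*(2*sqrt(2)) = 18*sqrt(2))
V(-36) + 33378 = 18*sqrt(2) + 33378 = 33378 + 18*sqrt(2)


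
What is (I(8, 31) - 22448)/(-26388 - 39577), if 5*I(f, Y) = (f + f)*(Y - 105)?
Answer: 113424/329825 ≈ 0.34389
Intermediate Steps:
I(f, Y) = 2*f*(-105 + Y)/5 (I(f, Y) = ((f + f)*(Y - 105))/5 = ((2*f)*(-105 + Y))/5 = (2*f*(-105 + Y))/5 = 2*f*(-105 + Y)/5)
(I(8, 31) - 22448)/(-26388 - 39577) = ((2/5)*8*(-105 + 31) - 22448)/(-26388 - 39577) = ((2/5)*8*(-74) - 22448)/(-65965) = (-1184/5 - 22448)*(-1/65965) = -113424/5*(-1/65965) = 113424/329825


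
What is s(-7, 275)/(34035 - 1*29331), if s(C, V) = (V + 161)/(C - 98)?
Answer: -109/123480 ≈ -0.00088273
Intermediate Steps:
s(C, V) = (161 + V)/(-98 + C)
s(-7, 275)/(34035 - 1*29331) = ((161 + 275)/(-98 - 7))/(34035 - 1*29331) = (436/(-105))/(34035 - 29331) = -1/105*436/4704 = -436/105*1/4704 = -109/123480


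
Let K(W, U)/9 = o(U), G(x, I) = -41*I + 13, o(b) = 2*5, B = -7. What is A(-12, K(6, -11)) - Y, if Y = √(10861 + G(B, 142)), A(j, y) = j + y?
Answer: 78 - 2*√1263 ≈ 6.9226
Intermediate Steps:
o(b) = 10
G(x, I) = 13 - 41*I
K(W, U) = 90 (K(W, U) = 9*10 = 90)
Y = 2*√1263 (Y = √(10861 + (13 - 41*142)) = √(10861 + (13 - 5822)) = √(10861 - 5809) = √5052 = 2*√1263 ≈ 71.077)
A(-12, K(6, -11)) - Y = (-12 + 90) - 2*√1263 = 78 - 2*√1263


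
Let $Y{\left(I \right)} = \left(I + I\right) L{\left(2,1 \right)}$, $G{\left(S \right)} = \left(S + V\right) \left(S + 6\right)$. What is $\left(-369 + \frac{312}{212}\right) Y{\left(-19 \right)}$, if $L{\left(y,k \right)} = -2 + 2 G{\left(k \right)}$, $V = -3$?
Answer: $- \frac{22206060}{53} \approx -4.1898 \cdot 10^{5}$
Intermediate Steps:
$G{\left(S \right)} = \left(-3 + S\right) \left(6 + S\right)$ ($G{\left(S \right)} = \left(S - 3\right) \left(S + 6\right) = \left(-3 + S\right) \left(6 + S\right)$)
$L{\left(y,k \right)} = -38 + 2 k^{2} + 6 k$ ($L{\left(y,k \right)} = -2 + 2 \left(-18 + k^{2} + 3 k\right) = -2 + \left(-36 + 2 k^{2} + 6 k\right) = -38 + 2 k^{2} + 6 k$)
$Y{\left(I \right)} = - 60 I$ ($Y{\left(I \right)} = \left(I + I\right) \left(-38 + 2 \cdot 1^{2} + 6 \cdot 1\right) = 2 I \left(-38 + 2 \cdot 1 + 6\right) = 2 I \left(-38 + 2 + 6\right) = 2 I \left(-30\right) = - 60 I$)
$\left(-369 + \frac{312}{212}\right) Y{\left(-19 \right)} = \left(-369 + \frac{312}{212}\right) \left(\left(-60\right) \left(-19\right)\right) = \left(-369 + 312 \cdot \frac{1}{212}\right) 1140 = \left(-369 + \frac{78}{53}\right) 1140 = \left(- \frac{19479}{53}\right) 1140 = - \frac{22206060}{53}$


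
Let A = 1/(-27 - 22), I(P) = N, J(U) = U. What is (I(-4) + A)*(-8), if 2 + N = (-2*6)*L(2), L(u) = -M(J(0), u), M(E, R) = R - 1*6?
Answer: 19608/49 ≈ 400.16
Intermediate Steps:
M(E, R) = -6 + R (M(E, R) = R - 6 = -6 + R)
L(u) = 6 - u (L(u) = -(-6 + u) = 6 - u)
N = -50 (N = -2 + (-2*6)*(6 - 1*2) = -2 - 12*(6 - 2) = -2 - 12*4 = -2 - 48 = -50)
I(P) = -50
A = -1/49 (A = 1/(-49) = -1/49 ≈ -0.020408)
(I(-4) + A)*(-8) = (-50 - 1/49)*(-8) = -2451/49*(-8) = 19608/49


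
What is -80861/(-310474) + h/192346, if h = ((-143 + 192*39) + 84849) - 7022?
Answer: 20998490717/29859216002 ≈ 0.70325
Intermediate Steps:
h = 85172 (h = ((-143 + 7488) + 84849) - 7022 = (7345 + 84849) - 7022 = 92194 - 7022 = 85172)
-80861/(-310474) + h/192346 = -80861/(-310474) + 85172/192346 = -80861*(-1/310474) + 85172*(1/192346) = 80861/310474 + 42586/96173 = 20998490717/29859216002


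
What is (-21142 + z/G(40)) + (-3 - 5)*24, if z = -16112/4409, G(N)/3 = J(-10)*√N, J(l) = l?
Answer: -21334 + 2014*√10/330675 ≈ -21334.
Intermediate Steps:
G(N) = -30*√N (G(N) = 3*(-10*√N) = -30*√N)
z = -16112/4409 (z = -16112*1/4409 = -16112/4409 ≈ -3.6543)
(-21142 + z/G(40)) + (-3 - 5)*24 = (-21142 - 16112*(-√10/600)/4409) + (-3 - 5)*24 = (-21142 - 16112*(-√10/600)/4409) - 8*24 = (-21142 - 16112*(-√10/600)/4409) - 192 = (-21142 - (-2014)*√10/330675) - 192 = (-21142 + 2014*√10/330675) - 192 = -21334 + 2014*√10/330675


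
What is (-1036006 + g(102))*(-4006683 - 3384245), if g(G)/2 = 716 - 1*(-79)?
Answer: 7645294178048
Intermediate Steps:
g(G) = 1590 (g(G) = 2*(716 - 1*(-79)) = 2*(716 + 79) = 2*795 = 1590)
(-1036006 + g(102))*(-4006683 - 3384245) = (-1036006 + 1590)*(-4006683 - 3384245) = -1034416*(-7390928) = 7645294178048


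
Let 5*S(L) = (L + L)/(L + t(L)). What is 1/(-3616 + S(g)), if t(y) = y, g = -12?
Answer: -5/18079 ≈ -0.00027656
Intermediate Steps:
S(L) = 1/5 (S(L) = ((L + L)/(L + L))/5 = ((2*L)/((2*L)))/5 = ((2*L)*(1/(2*L)))/5 = (1/5)*1 = 1/5)
1/(-3616 + S(g)) = 1/(-3616 + 1/5) = 1/(-18079/5) = -5/18079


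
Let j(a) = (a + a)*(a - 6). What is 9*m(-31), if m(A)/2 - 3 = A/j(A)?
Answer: 1989/37 ≈ 53.757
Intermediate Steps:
j(a) = 2*a*(-6 + a) (j(a) = (2*a)*(-6 + a) = 2*a*(-6 + a))
m(A) = 6 + 1/(-6 + A) (m(A) = 6 + 2*(A/((2*A*(-6 + A)))) = 6 + 2*(A*(1/(2*A*(-6 + A)))) = 6 + 2*(1/(2*(-6 + A))) = 6 + 1/(-6 + A))
9*m(-31) = 9*((-35 + 6*(-31))/(-6 - 31)) = 9*((-35 - 186)/(-37)) = 9*(-1/37*(-221)) = 9*(221/37) = 1989/37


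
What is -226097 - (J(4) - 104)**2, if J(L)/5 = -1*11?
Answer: -251378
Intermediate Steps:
J(L) = -55 (J(L) = 5*(-1*11) = 5*(-11) = -55)
-226097 - (J(4) - 104)**2 = -226097 - (-55 - 104)**2 = -226097 - 1*(-159)**2 = -226097 - 1*25281 = -226097 - 25281 = -251378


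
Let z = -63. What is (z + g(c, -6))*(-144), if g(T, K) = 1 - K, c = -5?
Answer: 8064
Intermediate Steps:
(z + g(c, -6))*(-144) = (-63 + (1 - 1*(-6)))*(-144) = (-63 + (1 + 6))*(-144) = (-63 + 7)*(-144) = -56*(-144) = 8064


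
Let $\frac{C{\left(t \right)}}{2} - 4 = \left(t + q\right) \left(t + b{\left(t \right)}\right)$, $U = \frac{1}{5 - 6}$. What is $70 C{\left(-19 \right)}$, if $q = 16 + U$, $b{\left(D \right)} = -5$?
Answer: $14000$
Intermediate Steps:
$U = -1$ ($U = \frac{1}{-1} = -1$)
$q = 15$ ($q = 16 - 1 = 15$)
$C{\left(t \right)} = 8 + 2 \left(-5 + t\right) \left(15 + t\right)$ ($C{\left(t \right)} = 8 + 2 \left(t + 15\right) \left(t - 5\right) = 8 + 2 \left(15 + t\right) \left(-5 + t\right) = 8 + 2 \left(-5 + t\right) \left(15 + t\right)$)
$70 C{\left(-19 \right)} = 70 \left(-142 + 2 \left(-19\right)^{2} + 20 \left(-19\right)\right) = 70 \left(-142 + 2 \cdot 361 - 380\right) = 70 \left(-142 + 722 - 380\right) = 70 \cdot 200 = 14000$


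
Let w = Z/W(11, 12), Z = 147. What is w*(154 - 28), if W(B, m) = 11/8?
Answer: 148176/11 ≈ 13471.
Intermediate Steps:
W(B, m) = 11/8 (W(B, m) = 11*(⅛) = 11/8)
w = 1176/11 (w = 147/(11/8) = 147*(8/11) = 1176/11 ≈ 106.91)
w*(154 - 28) = 1176*(154 - 28)/11 = (1176/11)*126 = 148176/11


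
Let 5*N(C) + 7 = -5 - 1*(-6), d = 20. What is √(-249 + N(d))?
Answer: 3*I*√695/5 ≈ 15.818*I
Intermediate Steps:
N(C) = -6/5 (N(C) = -7/5 + (-5 - 1*(-6))/5 = -7/5 + (-5 + 6)/5 = -7/5 + (⅕)*1 = -7/5 + ⅕ = -6/5)
√(-249 + N(d)) = √(-249 - 6/5) = √(-1251/5) = 3*I*√695/5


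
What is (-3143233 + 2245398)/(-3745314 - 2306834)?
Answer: 897835/6052148 ≈ 0.14835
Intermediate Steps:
(-3143233 + 2245398)/(-3745314 - 2306834) = -897835/(-6052148) = -897835*(-1/6052148) = 897835/6052148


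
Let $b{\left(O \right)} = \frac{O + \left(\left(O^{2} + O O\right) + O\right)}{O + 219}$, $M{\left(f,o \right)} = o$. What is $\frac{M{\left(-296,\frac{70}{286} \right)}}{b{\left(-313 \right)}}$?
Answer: $- \frac{1645}{13964808} \approx -0.0001178$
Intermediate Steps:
$b{\left(O \right)} = \frac{2 O + 2 O^{2}}{219 + O}$ ($b{\left(O \right)} = \frac{O + \left(\left(O^{2} + O^{2}\right) + O\right)}{219 + O} = \frac{O + \left(2 O^{2} + O\right)}{219 + O} = \frac{O + \left(O + 2 O^{2}\right)}{219 + O} = \frac{2 O + 2 O^{2}}{219 + O}$)
$\frac{M{\left(-296,\frac{70}{286} \right)}}{b{\left(-313 \right)}} = \frac{70 \cdot \frac{1}{286}}{2 \left(-313\right) \frac{1}{219 - 313} \left(1 - 313\right)} = \frac{70 \cdot \frac{1}{286}}{2 \left(-313\right) \frac{1}{-94} \left(-312\right)} = \frac{35}{143 \cdot 2 \left(-313\right) \left(- \frac{1}{94}\right) \left(-312\right)} = \frac{35}{143 \left(- \frac{97656}{47}\right)} = \frac{35}{143} \left(- \frac{47}{97656}\right) = - \frac{1645}{13964808}$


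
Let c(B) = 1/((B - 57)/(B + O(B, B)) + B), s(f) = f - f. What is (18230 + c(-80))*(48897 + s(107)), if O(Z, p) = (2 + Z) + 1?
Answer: 3691252996767/4141 ≈ 8.9139e+8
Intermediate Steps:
O(Z, p) = 3 + Z
s(f) = 0
c(B) = 1/(B + (-57 + B)/(3 + 2*B)) (c(B) = 1/((B - 57)/(B + (3 + B)) + B) = 1/((-57 + B)/(3 + 2*B) + B) = 1/(B + (-57 + B)/(3 + 2*B)))
(18230 + c(-80))*(48897 + s(107)) = (18230 + (3 + 2*(-80))/(-57 + 2*(-80)² + 4*(-80)))*(48897 + 0) = (18230 + (3 - 160)/(-57 + 2*6400 - 320))*48897 = (18230 - 157/(-57 + 12800 - 320))*48897 = (18230 - 157/12423)*48897 = (226471133/12423)*48897 = 3691252996767/4141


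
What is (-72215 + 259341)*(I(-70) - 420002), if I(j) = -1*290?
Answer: -78647560792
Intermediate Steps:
I(j) = -290
(-72215 + 259341)*(I(-70) - 420002) = (-72215 + 259341)*(-290 - 420002) = 187126*(-420292) = -78647560792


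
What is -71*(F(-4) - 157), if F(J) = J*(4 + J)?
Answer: 11147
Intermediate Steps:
-71*(F(-4) - 157) = -71*(-4*(4 - 4) - 157) = -71*(-4*0 - 157) = -71*(0 - 157) = -71*(-157) = 11147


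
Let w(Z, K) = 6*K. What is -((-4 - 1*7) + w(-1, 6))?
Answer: -25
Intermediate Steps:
-((-4 - 1*7) + w(-1, 6)) = -((-4 - 1*7) + 6*6) = -((-4 - 7) + 36) = -(-11 + 36) = -1*25 = -25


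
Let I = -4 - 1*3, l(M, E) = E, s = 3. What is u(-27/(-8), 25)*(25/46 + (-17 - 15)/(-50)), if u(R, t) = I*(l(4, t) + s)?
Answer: -133378/575 ≈ -231.96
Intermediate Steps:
I = -7 (I = -4 - 3 = -7)
u(R, t) = -21 - 7*t (u(R, t) = -7*(t + 3) = -7*(3 + t) = -21 - 7*t)
u(-27/(-8), 25)*(25/46 + (-17 - 15)/(-50)) = (-21 - 7*25)*(25/46 + (-17 - 15)/(-50)) = (-21 - 175)*(25*(1/46) - 32*(-1/50)) = -196*(25/46 + 16/25) = -196*1361/1150 = -133378/575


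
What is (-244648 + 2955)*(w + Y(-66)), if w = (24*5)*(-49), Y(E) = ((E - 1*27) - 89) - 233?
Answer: 1521457435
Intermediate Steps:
Y(E) = -349 + E (Y(E) = ((E - 27) - 89) - 233 = ((-27 + E) - 89) - 233 = (-116 + E) - 233 = -349 + E)
w = -5880 (w = 120*(-49) = -5880)
(-244648 + 2955)*(w + Y(-66)) = (-244648 + 2955)*(-5880 + (-349 - 66)) = -241693*(-5880 - 415) = -241693*(-6295) = 1521457435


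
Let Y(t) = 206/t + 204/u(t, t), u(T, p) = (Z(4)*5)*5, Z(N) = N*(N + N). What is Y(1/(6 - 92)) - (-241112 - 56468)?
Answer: 55972851/200 ≈ 2.7986e+5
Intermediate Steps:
Z(N) = 2*N² (Z(N) = N*(2*N) = 2*N²)
u(T, p) = 800 (u(T, p) = ((2*4²)*5)*5 = ((2*16)*5)*5 = (32*5)*5 = 160*5 = 800)
Y(t) = 51/200 + 206/t (Y(t) = 206/t + 204/800 = 206/t + 204*(1/800) = 206/t + 51/200 = 51/200 + 206/t)
Y(1/(6 - 92)) - (-241112 - 56468) = (51/200 + 206/(1/(6 - 92))) - (-241112 - 56468) = (51/200 + 206/(1/(-86))) - 1*(-297580) = (51/200 + 206/(-1/86)) + 297580 = (51/200 + 206*(-86)) + 297580 = (51/200 - 17716) + 297580 = -3543149/200 + 297580 = 55972851/200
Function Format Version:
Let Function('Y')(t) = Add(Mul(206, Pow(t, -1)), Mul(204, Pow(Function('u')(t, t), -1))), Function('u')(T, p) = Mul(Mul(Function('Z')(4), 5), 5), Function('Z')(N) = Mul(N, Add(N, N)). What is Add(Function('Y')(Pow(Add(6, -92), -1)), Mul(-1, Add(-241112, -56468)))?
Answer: Rational(55972851, 200) ≈ 2.7986e+5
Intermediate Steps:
Function('Z')(N) = Mul(2, Pow(N, 2)) (Function('Z')(N) = Mul(N, Mul(2, N)) = Mul(2, Pow(N, 2)))
Function('u')(T, p) = 800 (Function('u')(T, p) = Mul(Mul(Mul(2, Pow(4, 2)), 5), 5) = Mul(Mul(Mul(2, 16), 5), 5) = Mul(Mul(32, 5), 5) = Mul(160, 5) = 800)
Function('Y')(t) = Add(Rational(51, 200), Mul(206, Pow(t, -1))) (Function('Y')(t) = Add(Mul(206, Pow(t, -1)), Mul(204, Pow(800, -1))) = Add(Mul(206, Pow(t, -1)), Mul(204, Rational(1, 800))) = Add(Mul(206, Pow(t, -1)), Rational(51, 200)) = Add(Rational(51, 200), Mul(206, Pow(t, -1))))
Add(Function('Y')(Pow(Add(6, -92), -1)), Mul(-1, Add(-241112, -56468))) = Add(Add(Rational(51, 200), Mul(206, Pow(Pow(Add(6, -92), -1), -1))), Mul(-1, Add(-241112, -56468))) = Add(Add(Rational(51, 200), Mul(206, Pow(Pow(-86, -1), -1))), Mul(-1, -297580)) = Add(Add(Rational(51, 200), Mul(206, Pow(Rational(-1, 86), -1))), 297580) = Add(Add(Rational(51, 200), Mul(206, -86)), 297580) = Add(Add(Rational(51, 200), -17716), 297580) = Add(Rational(-3543149, 200), 297580) = Rational(55972851, 200)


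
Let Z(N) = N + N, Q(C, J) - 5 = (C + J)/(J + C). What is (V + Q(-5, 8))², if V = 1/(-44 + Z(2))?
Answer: 57121/1600 ≈ 35.701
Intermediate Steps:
Q(C, J) = 6 (Q(C, J) = 5 + (C + J)/(J + C) = 5 + (C + J)/(C + J) = 5 + 1 = 6)
Z(N) = 2*N
V = -1/40 (V = 1/(-44 + 2*2) = 1/(-44 + 4) = 1/(-40) = -1/40 ≈ -0.025000)
(V + Q(-5, 8))² = (-1/40 + 6)² = (239/40)² = 57121/1600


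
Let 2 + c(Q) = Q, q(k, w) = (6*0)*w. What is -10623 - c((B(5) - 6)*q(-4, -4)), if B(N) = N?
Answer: -10621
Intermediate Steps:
q(k, w) = 0 (q(k, w) = 0*w = 0)
c(Q) = -2 + Q
-10623 - c((B(5) - 6)*q(-4, -4)) = -10623 - (-2 + (5 - 6)*0) = -10623 - (-2 - 1*0) = -10623 - (-2 + 0) = -10623 - 1*(-2) = -10623 + 2 = -10621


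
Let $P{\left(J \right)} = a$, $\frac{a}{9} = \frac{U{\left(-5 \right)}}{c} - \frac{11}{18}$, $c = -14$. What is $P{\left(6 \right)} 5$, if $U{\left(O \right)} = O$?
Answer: $- \frac{80}{7} \approx -11.429$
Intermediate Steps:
$a = - \frac{16}{7}$ ($a = 9 \left(- \frac{5}{-14} - \frac{11}{18}\right) = 9 \left(\left(-5\right) \left(- \frac{1}{14}\right) - \frac{11}{18}\right) = 9 \left(\frac{5}{14} - \frac{11}{18}\right) = 9 \left(- \frac{16}{63}\right) = - \frac{16}{7} \approx -2.2857$)
$P{\left(J \right)} = - \frac{16}{7}$
$P{\left(6 \right)} 5 = \left(- \frac{16}{7}\right) 5 = - \frac{80}{7}$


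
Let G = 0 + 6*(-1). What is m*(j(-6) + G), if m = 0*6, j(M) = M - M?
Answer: 0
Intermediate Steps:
j(M) = 0
G = -6 (G = 0 - 6 = -6)
m = 0
m*(j(-6) + G) = 0*(0 - 6) = 0*(-6) = 0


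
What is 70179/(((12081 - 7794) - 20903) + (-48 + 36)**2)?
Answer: -70179/16472 ≈ -4.2605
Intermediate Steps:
70179/(((12081 - 7794) - 20903) + (-48 + 36)**2) = 70179/((4287 - 20903) + (-12)**2) = 70179/(-16616 + 144) = 70179/(-16472) = 70179*(-1/16472) = -70179/16472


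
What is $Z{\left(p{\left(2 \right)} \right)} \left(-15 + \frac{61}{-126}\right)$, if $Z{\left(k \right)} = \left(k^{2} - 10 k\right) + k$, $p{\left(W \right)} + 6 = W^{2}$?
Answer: $- \frac{21461}{63} \approx -340.65$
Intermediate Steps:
$p{\left(W \right)} = -6 + W^{2}$
$Z{\left(k \right)} = k^{2} - 9 k$
$Z{\left(p{\left(2 \right)} \right)} \left(-15 + \frac{61}{-126}\right) = \left(-6 + 2^{2}\right) \left(-9 - \left(6 - 2^{2}\right)\right) \left(-15 + \frac{61}{-126}\right) = \left(-6 + 4\right) \left(-9 + \left(-6 + 4\right)\right) \left(-15 + 61 \left(- \frac{1}{126}\right)\right) = - 2 \left(-9 - 2\right) \left(-15 - \frac{61}{126}\right) = \left(-2\right) \left(-11\right) \left(- \frac{1951}{126}\right) = 22 \left(- \frac{1951}{126}\right) = - \frac{21461}{63}$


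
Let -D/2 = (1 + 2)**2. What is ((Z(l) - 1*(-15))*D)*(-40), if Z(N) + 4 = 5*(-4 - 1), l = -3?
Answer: -10080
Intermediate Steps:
Z(N) = -29 (Z(N) = -4 + 5*(-4 - 1) = -4 + 5*(-5) = -4 - 25 = -29)
D = -18 (D = -2*(1 + 2)**2 = -2*3**2 = -2*9 = -18)
((Z(l) - 1*(-15))*D)*(-40) = ((-29 - 1*(-15))*(-18))*(-40) = ((-29 + 15)*(-18))*(-40) = -14*(-18)*(-40) = 252*(-40) = -10080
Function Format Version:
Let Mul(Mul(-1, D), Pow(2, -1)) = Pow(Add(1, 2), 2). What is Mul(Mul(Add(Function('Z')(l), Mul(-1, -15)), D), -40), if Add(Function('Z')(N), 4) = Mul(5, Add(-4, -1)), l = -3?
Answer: -10080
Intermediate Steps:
Function('Z')(N) = -29 (Function('Z')(N) = Add(-4, Mul(5, Add(-4, -1))) = Add(-4, Mul(5, -5)) = Add(-4, -25) = -29)
D = -18 (D = Mul(-2, Pow(Add(1, 2), 2)) = Mul(-2, Pow(3, 2)) = Mul(-2, 9) = -18)
Mul(Mul(Add(Function('Z')(l), Mul(-1, -15)), D), -40) = Mul(Mul(Add(-29, Mul(-1, -15)), -18), -40) = Mul(Mul(Add(-29, 15), -18), -40) = Mul(Mul(-14, -18), -40) = Mul(252, -40) = -10080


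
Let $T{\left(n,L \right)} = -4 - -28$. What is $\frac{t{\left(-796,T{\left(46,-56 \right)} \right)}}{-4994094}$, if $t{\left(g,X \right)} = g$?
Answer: $\frac{398}{2497047} \approx 0.00015939$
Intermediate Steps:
$T{\left(n,L \right)} = 24$ ($T{\left(n,L \right)} = -4 + 28 = 24$)
$\frac{t{\left(-796,T{\left(46,-56 \right)} \right)}}{-4994094} = - \frac{796}{-4994094} = \left(-796\right) \left(- \frac{1}{4994094}\right) = \frac{398}{2497047}$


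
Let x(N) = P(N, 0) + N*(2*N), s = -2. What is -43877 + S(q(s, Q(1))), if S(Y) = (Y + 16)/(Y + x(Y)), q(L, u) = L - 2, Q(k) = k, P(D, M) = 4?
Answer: -351013/8 ≈ -43877.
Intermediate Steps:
q(L, u) = -2 + L
x(N) = 4 + 2*N² (x(N) = 4 + N*(2*N) = 4 + 2*N²)
S(Y) = (16 + Y)/(4 + Y + 2*Y²) (S(Y) = (Y + 16)/(Y + (4 + 2*Y²)) = (16 + Y)/(4 + Y + 2*Y²))
-43877 + S(q(s, Q(1))) = -43877 + (16 + (-2 - 2))/(4 + (-2 - 2) + 2*(-2 - 2)²) = -43877 + (16 - 4)/(4 - 4 + 2*(-4)²) = -43877 + 12/(4 - 4 + 2*16) = -43877 + 12/(4 - 4 + 32) = -43877 + 12/32 = -43877 + (1/32)*12 = -43877 + 3/8 = -351013/8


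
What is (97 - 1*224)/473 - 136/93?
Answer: -76139/43989 ≈ -1.7309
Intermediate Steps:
(97 - 1*224)/473 - 136/93 = (97 - 224)*(1/473) - 136*1/93 = -127*1/473 - 136/93 = -127/473 - 136/93 = -76139/43989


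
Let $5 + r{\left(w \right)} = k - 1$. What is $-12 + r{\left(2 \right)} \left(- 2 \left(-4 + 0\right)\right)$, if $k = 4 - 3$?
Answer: $-52$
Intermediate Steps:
$k = 1$ ($k = 4 - 3 = 1$)
$r{\left(w \right)} = -5$ ($r{\left(w \right)} = -5 + \left(1 - 1\right) = -5 + 0 = -5$)
$-12 + r{\left(2 \right)} \left(- 2 \left(-4 + 0\right)\right) = -12 - 5 \left(- 2 \left(-4 + 0\right)\right) = -12 - 5 \left(\left(-2\right) \left(-4\right)\right) = -12 - 40 = -52$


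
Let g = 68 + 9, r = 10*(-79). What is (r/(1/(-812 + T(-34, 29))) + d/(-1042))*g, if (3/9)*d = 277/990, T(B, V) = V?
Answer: 1488910359461/31260 ≈ 4.7630e+7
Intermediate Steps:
r = -790
d = 277/330 (d = 3*(277/990) = 277/330 ≈ 0.83939)
g = 77
(r/(1/(-812 + T(-34, 29))) + d/(-1042))*g = (-790/(1/(-812 + 29)) + (277/330)/(-1042))*77 = (-790/(1/(-783)) + (277/330)*(-1/1042))*77 = (-790/(-1/783) - 277/343860)*77 = (-790*(-783) - 277/343860)*77 = (618570 - 277/343860)*77 = (212701479923/343860)*77 = 1488910359461/31260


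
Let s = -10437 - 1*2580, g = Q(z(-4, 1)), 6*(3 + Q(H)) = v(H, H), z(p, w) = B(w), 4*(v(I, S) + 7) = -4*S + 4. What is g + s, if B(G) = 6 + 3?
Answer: -26045/2 ≈ -13023.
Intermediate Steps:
v(I, S) = -6 - S (v(I, S) = -7 + (-4*S + 4)/4 = -7 + (4 - 4*S)/4 = -7 + (1 - S) = -6 - S)
B(G) = 9
z(p, w) = 9
Q(H) = -4 - H/6 (Q(H) = -3 + (-6 - H)/6 = -3 + (-1 - H/6) = -4 - H/6)
g = -11/2 (g = -4 - ⅙*9 = -4 - 3/2 = -11/2 ≈ -5.5000)
s = -13017 (s = -10437 - 2580 = -13017)
g + s = -11/2 - 13017 = -26045/2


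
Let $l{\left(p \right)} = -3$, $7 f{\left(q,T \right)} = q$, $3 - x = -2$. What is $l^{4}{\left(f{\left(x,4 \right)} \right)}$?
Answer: $81$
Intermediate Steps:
$x = 5$ ($x = 3 - -2 = 3 + 2 = 5$)
$f{\left(q,T \right)} = \frac{q}{7}$
$l^{4}{\left(f{\left(x,4 \right)} \right)} = \left(-3\right)^{4} = 81$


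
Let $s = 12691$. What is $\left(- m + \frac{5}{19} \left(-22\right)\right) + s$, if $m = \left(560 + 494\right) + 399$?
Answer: $\frac{213412}{19} \approx 11232.0$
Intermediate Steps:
$m = 1453$ ($m = 1054 + 399 = 1453$)
$\left(- m + \frac{5}{19} \left(-22\right)\right) + s = \left(\left(-1\right) 1453 + \frac{5}{19} \left(-22\right)\right) + 12691 = \left(-1453 + 5 \cdot \frac{1}{19} \left(-22\right)\right) + 12691 = \left(-1453 + \frac{5}{19} \left(-22\right)\right) + 12691 = \left(-1453 - \frac{110}{19}\right) + 12691 = - \frac{27717}{19} + 12691 = \frac{213412}{19}$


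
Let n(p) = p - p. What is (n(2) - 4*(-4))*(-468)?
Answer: -7488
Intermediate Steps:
n(p) = 0
(n(2) - 4*(-4))*(-468) = (0 - 4*(-4))*(-468) = (0 + 16)*(-468) = 16*(-468) = -7488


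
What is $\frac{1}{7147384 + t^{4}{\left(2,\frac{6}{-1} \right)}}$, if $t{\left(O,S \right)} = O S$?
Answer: $\frac{1}{7168120} \approx 1.3951 \cdot 10^{-7}$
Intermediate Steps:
$\frac{1}{7147384 + t^{4}{\left(2,\frac{6}{-1} \right)}} = \frac{1}{7147384 + \left(2 \frac{6}{-1}\right)^{4}} = \frac{1}{7147384 + \left(2 \cdot 6 \left(-1\right)\right)^{4}} = \frac{1}{7147384 + \left(2 \left(-6\right)\right)^{4}} = \frac{1}{7147384 + \left(-12\right)^{4}} = \frac{1}{7147384 + 20736} = \frac{1}{7168120}$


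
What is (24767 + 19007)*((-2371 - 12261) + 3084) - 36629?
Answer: -505538781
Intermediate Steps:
(24767 + 19007)*((-2371 - 12261) + 3084) - 36629 = 43774*(-14632 + 3084) - 36629 = 43774*(-11548) - 36629 = -505502152 - 36629 = -505538781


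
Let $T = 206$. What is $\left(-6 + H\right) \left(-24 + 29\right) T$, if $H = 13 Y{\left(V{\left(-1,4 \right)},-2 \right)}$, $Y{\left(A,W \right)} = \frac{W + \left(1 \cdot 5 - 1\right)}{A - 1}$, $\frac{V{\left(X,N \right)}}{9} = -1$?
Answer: $-8858$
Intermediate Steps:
$V{\left(X,N \right)} = -9$ ($V{\left(X,N \right)} = 9 \left(-1\right) = -9$)
$Y{\left(A,W \right)} = \frac{4 + W}{-1 + A}$ ($Y{\left(A,W \right)} = \frac{W + \left(5 - 1\right)}{-1 + A} = \frac{W + 4}{-1 + A} = \frac{4 + W}{-1 + A}$)
$H = - \frac{13}{5}$ ($H = 13 \frac{4 - 2}{-1 - 9} = 13 \frac{1}{-10} \cdot 2 = 13 \left(\left(- \frac{1}{10}\right) 2\right) = 13 \left(- \frac{1}{5}\right) = - \frac{13}{5} \approx -2.6$)
$\left(-6 + H\right) \left(-24 + 29\right) T = \left(-6 - \frac{13}{5}\right) \left(-24 + 29\right) 206 = \left(- \frac{43}{5}\right) 5 \cdot 206 = \left(-43\right) 206 = -8858$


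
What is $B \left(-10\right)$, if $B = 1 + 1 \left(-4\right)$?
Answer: $30$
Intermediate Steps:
$B = -3$ ($B = 1 - 4 = -3$)
$B \left(-10\right) = \left(-3\right) \left(-10\right) = 30$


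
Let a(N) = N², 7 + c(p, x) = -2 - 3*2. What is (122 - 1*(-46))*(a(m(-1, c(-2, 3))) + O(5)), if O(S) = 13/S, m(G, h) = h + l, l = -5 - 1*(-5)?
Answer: 191184/5 ≈ 38237.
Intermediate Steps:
c(p, x) = -15 (c(p, x) = -7 + (-2 - 3*2) = -7 + (-2 - 6) = -7 - 8 = -15)
l = 0 (l = -5 + 5 = 0)
m(G, h) = h (m(G, h) = h + 0 = h)
(122 - 1*(-46))*(a(m(-1, c(-2, 3))) + O(5)) = (122 - 1*(-46))*((-15)² + 13/5) = (122 + 46)*(225 + 13*(⅕)) = 168*(225 + 13/5) = 168*(1138/5) = 191184/5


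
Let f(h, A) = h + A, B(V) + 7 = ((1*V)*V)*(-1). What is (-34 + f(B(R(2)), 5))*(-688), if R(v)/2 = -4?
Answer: 68800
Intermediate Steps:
R(v) = -8 (R(v) = 2*(-4) = -8)
B(V) = -7 - V² (B(V) = -7 + ((1*V)*V)*(-1) = -7 + (V*V)*(-1) = -7 + V²*(-1) = -7 - V²)
f(h, A) = A + h
(-34 + f(B(R(2)), 5))*(-688) = (-34 + (5 + (-7 - 1*(-8)²)))*(-688) = (-34 + (5 + (-7 - 1*64)))*(-688) = (-34 + (5 + (-7 - 64)))*(-688) = (-34 + (5 - 71))*(-688) = (-34 - 66)*(-688) = -100*(-688) = 68800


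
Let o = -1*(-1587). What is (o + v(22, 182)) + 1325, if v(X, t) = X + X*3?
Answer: 3000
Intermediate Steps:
v(X, t) = 4*X (v(X, t) = X + 3*X = 4*X)
o = 1587
(o + v(22, 182)) + 1325 = (1587 + 4*22) + 1325 = (1587 + 88) + 1325 = 1675 + 1325 = 3000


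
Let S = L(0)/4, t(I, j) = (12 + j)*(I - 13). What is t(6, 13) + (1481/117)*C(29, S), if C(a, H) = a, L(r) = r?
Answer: 22474/117 ≈ 192.09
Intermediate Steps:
t(I, j) = (-13 + I)*(12 + j) (t(I, j) = (12 + j)*(-13 + I) = (-13 + I)*(12 + j))
S = 0 (S = 0/4 = 0*(¼) = 0)
t(6, 13) + (1481/117)*C(29, S) = (-156 - 13*13 + 12*6 + 6*13) + (1481/117)*29 = (-156 - 169 + 72 + 78) + (1481*(1/117))*29 = -175 + (1481/117)*29 = -175 + 42949/117 = 22474/117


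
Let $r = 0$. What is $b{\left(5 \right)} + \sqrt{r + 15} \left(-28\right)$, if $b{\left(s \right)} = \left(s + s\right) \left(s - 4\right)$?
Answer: $10 - 28 \sqrt{15} \approx -98.443$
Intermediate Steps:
$b{\left(s \right)} = 2 s \left(-4 + s\right)$
$b{\left(5 \right)} + \sqrt{r + 15} \left(-28\right) = 2 \cdot 5 \left(-4 + 5\right) + \sqrt{0 + 15} \left(-28\right) = 2 \cdot 5 \cdot 1 + \sqrt{15} \left(-28\right) = 10 - 28 \sqrt{15}$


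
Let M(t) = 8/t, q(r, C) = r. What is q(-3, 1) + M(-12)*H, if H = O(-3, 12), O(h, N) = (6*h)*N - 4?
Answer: 431/3 ≈ 143.67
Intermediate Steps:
O(h, N) = -4 + 6*N*h (O(h, N) = 6*N*h - 4 = -4 + 6*N*h)
H = -220 (H = -4 + 6*12*(-3) = -4 - 216 = -220)
q(-3, 1) + M(-12)*H = -3 + (8/(-12))*(-220) = -3 + (8*(-1/12))*(-220) = -3 - ⅔*(-220) = -3 + 440/3 = 431/3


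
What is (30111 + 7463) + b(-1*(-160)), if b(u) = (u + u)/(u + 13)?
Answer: 6500622/173 ≈ 37576.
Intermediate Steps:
b(u) = 2*u/(13 + u) (b(u) = (2*u)/(13 + u) = 2*u/(13 + u))
(30111 + 7463) + b(-1*(-160)) = (30111 + 7463) + 2*(-1*(-160))/(13 - 1*(-160)) = 37574 + 2*160/(13 + 160) = 37574 + 2*160/173 = 37574 + 2*160*(1/173) = 37574 + 320/173 = 6500622/173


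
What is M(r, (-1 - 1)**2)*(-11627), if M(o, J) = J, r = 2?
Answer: -46508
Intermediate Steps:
M(r, (-1 - 1)**2)*(-11627) = (-1 - 1)**2*(-11627) = (-2)**2*(-11627) = 4*(-11627) = -46508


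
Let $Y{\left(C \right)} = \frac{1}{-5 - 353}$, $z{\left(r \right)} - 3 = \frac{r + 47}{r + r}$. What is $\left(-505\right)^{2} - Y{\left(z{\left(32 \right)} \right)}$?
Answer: $\frac{91298951}{358} \approx 2.5503 \cdot 10^{5}$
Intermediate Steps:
$z{\left(r \right)} = 3 + \frac{47 + r}{2 r}$ ($z{\left(r \right)} = 3 + \frac{r + 47}{r + r} = 3 + \frac{47 + r}{2 r}$)
$Y{\left(C \right)} = - \frac{1}{358}$ ($Y{\left(C \right)} = \frac{1}{-358} = - \frac{1}{358}$)
$\left(-505\right)^{2} - Y{\left(z{\left(32 \right)} \right)} = \left(-505\right)^{2} - - \frac{1}{358} = 255025 + \frac{1}{358} = \frac{91298951}{358}$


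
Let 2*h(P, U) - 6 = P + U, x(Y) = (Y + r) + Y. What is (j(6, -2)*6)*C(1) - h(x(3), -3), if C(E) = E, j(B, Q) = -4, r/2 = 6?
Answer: -69/2 ≈ -34.500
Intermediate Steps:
r = 12 (r = 2*6 = 12)
x(Y) = 12 + 2*Y (x(Y) = (Y + 12) + Y = (12 + Y) + Y = 12 + 2*Y)
h(P, U) = 3 + P/2 + U/2 (h(P, U) = 3 + (P + U)/2 = 3 + (P/2 + U/2) = 3 + P/2 + U/2)
(j(6, -2)*6)*C(1) - h(x(3), -3) = -4*6*1 - (3 + (12 + 2*3)/2 + (1/2)*(-3)) = -24*1 - (3 + (12 + 6)/2 - 3/2) = -24 - (3 + (1/2)*18 - 3/2) = -24 - (3 + 9 - 3/2) = -24 - 1*21/2 = -24 - 21/2 = -69/2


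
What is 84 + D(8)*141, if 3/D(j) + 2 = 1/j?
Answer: -708/5 ≈ -141.60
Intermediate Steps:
D(j) = 3/(-2 + 1/j)
84 + D(8)*141 = 84 - 3*8/(-1 + 2*8)*141 = 84 - 3*8/(-1 + 16)*141 = 84 - 3*8/15*141 = 84 - 3*8*1/15*141 = 84 - 8/5*141 = 84 - 1128/5 = -708/5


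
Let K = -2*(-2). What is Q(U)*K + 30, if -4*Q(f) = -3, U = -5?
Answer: 33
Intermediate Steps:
Q(f) = ¾ (Q(f) = -¼*(-3) = ¾)
K = 4
Q(U)*K + 30 = (¾)*4 + 30 = 3 + 30 = 33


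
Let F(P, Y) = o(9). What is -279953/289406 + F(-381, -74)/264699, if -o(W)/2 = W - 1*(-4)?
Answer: -74110803703/76605478794 ≈ -0.96743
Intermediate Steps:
o(W) = -8 - 2*W (o(W) = -2*(W - 1*(-4)) = -2*(W + 4) = -2*(4 + W) = -8 - 2*W)
F(P, Y) = -26 (F(P, Y) = -8 - 2*9 = -8 - 18 = -26)
-279953/289406 + F(-381, -74)/264699 = -279953/289406 - 26/264699 = -74110803703/76605478794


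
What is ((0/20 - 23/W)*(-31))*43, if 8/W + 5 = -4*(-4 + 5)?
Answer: -275931/8 ≈ -34491.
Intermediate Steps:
W = -8/9 (W = 8/(-5 - 4*(-4 + 5)) = 8/(-5 - 4*1) = 8/(-5 - 4) = 8/(-9) = 8*(-⅑) = -8/9 ≈ -0.88889)
((0/20 - 23/W)*(-31))*43 = ((0/20 - 23/(-8/9))*(-31))*43 = ((0*(1/20) - 23*(-9/8))*(-31))*43 = ((0 + 207/8)*(-31))*43 = ((207/8)*(-31))*43 = -6417/8*43 = -275931/8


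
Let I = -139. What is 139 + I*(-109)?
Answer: 15290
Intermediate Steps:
139 + I*(-109) = 139 - 139*(-109) = 139 + 15151 = 15290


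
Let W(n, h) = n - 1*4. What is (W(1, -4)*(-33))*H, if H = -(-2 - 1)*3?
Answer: 891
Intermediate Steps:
W(n, h) = -4 + n (W(n, h) = n - 4 = -4 + n)
H = 9 (H = -(-3)*3 = -1*(-9) = 9)
(W(1, -4)*(-33))*H = ((-4 + 1)*(-33))*9 = -3*(-33)*9 = 99*9 = 891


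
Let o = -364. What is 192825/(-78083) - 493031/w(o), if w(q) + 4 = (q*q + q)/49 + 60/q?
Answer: -3550501761568/19131037747 ≈ -185.59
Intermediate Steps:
w(q) = -4 + 60/q + q/49 + q²/49 (w(q) = -4 + ((q*q + q)/49 + 60/q) = -4 + ((q² + q)*(1/49) + 60/q) = -4 + ((q + q²)*(1/49) + 60/q) = -4 + ((q/49 + q²/49) + 60/q) = -4 + (60/q + q/49 + q²/49) = -4 + 60/q + q/49 + q²/49)
192825/(-78083) - 493031/w(o) = 192825/(-78083) - 493031*(-17836/(2940 - 364*(-196 - 364 + (-364)²))) = 192825*(-1/78083) - 493031*(-17836/(2940 - 364*(-196 - 364 + 132496))) = -192825/78083 - 493031*(-17836/(2940 - 364*131936)) = -192825/78083 - 493031*(-17836/(2940 - 48024704)) = -192825/78083 - 493031/((1/49)*(-1/364)*(-48021764)) = -192825/78083 - 493031/245009/91 = -192825/78083 - 493031*91/245009 = -192825/78083 - 44865821/245009 = -3550501761568/19131037747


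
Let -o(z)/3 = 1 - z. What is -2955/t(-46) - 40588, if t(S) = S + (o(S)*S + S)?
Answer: -259522627/6394 ≈ -40588.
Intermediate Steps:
o(z) = -3 + 3*z (o(z) = -3*(1 - z) = -3 + 3*z)
t(S) = 2*S + S*(-3 + 3*S) (t(S) = S + ((-3 + 3*S)*S + S) = S + (S*(-3 + 3*S) + S) = S + (S + S*(-3 + 3*S)) = 2*S + S*(-3 + 3*S))
-2955/t(-46) - 40588 = -2955*(-1/(46*(-1 + 3*(-46)))) - 40588 = -2955*(-1/(46*(-1 - 138))) - 40588 = -2955/((-46*(-139))) - 40588 = -2955/6394 - 40588 = -259522627/6394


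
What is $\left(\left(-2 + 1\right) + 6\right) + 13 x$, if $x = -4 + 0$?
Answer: $-47$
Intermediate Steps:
$x = -4$
$\left(\left(-2 + 1\right) + 6\right) + 13 x = \left(\left(-2 + 1\right) + 6\right) + 13 \left(-4\right) = \left(-1 + 6\right) - 52 = 5 - 52 = -47$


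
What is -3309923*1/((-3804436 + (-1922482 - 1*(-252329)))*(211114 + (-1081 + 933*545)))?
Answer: 3309923/3933590739102 ≈ 8.4145e-7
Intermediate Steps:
-3309923*1/((-3804436 + (-1922482 - 1*(-252329)))*(211114 + (-1081 + 933*545))) = -3309923*1/((-3804436 + (-1922482 + 252329))*(211114 + (-1081 + 508485))) = -3309923*1/((-3804436 - 1670153)*(211114 + 507404)) = -3309923/((-5474589*718518)) = -3309923/(-3933590739102) = -3309923*(-1/3933590739102) = 3309923/3933590739102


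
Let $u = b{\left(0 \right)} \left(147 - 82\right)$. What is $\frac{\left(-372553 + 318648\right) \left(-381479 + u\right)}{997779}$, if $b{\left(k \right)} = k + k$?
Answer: $\frac{20563625495}{997779} \approx 20609.0$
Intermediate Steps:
$b{\left(k \right)} = 2 k$
$u = 0$ ($u = 2 \cdot 0 \left(147 - 82\right) = 0 \cdot 65 = 0$)
$\frac{\left(-372553 + 318648\right) \left(-381479 + u\right)}{997779} = \frac{\left(-372553 + 318648\right) \left(-381479 + 0\right)}{997779} = \left(-53905\right) \left(-381479\right) \frac{1}{997779} = 20563625495 \cdot \frac{1}{997779} = \frac{20563625495}{997779}$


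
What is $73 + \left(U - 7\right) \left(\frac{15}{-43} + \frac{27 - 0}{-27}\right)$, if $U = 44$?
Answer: $\frac{993}{43} \approx 23.093$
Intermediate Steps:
$73 + \left(U - 7\right) \left(\frac{15}{-43} + \frac{27 - 0}{-27}\right) = 73 + \left(44 - 7\right) \left(\frac{15}{-43} + \frac{27 - 0}{-27}\right) = 73 + \left(44 - 7\right) \left(15 \left(- \frac{1}{43}\right) + \left(27 + 0\right) \left(- \frac{1}{27}\right)\right) = 73 + 37 \left(- \frac{15}{43} + 27 \left(- \frac{1}{27}\right)\right) = 73 + 37 \left(- \frac{15}{43} - 1\right) = 73 + 37 \left(- \frac{58}{43}\right) = 73 - \frac{2146}{43} = \frac{993}{43}$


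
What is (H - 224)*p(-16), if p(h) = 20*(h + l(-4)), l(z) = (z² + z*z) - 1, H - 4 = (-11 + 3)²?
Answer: -46800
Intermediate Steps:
H = 68 (H = 4 + (-11 + 3)² = 4 + (-8)² = 4 + 64 = 68)
l(z) = -1 + 2*z² (l(z) = (z² + z²) - 1 = 2*z² - 1 = -1 + 2*z²)
p(h) = 620 + 20*h (p(h) = 20*(h + (-1 + 2*(-4)²)) = 20*(h + (-1 + 2*16)) = 20*(h + (-1 + 32)) = 20*(h + 31) = 20*(31 + h) = 620 + 20*h)
(H - 224)*p(-16) = (68 - 224)*(620 + 20*(-16)) = -156*(620 - 320) = -156*300 = -46800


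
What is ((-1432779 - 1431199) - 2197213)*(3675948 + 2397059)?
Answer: -30736648371337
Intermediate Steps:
((-1432779 - 1431199) - 2197213)*(3675948 + 2397059) = (-2863978 - 2197213)*6073007 = -5061191*6073007 = -30736648371337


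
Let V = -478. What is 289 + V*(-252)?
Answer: 120745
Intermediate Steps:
289 + V*(-252) = 289 - 478*(-252) = 289 + 120456 = 120745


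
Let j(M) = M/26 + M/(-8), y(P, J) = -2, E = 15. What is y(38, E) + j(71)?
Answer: -847/104 ≈ -8.1442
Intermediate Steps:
j(M) = -9*M/104 (j(M) = M*(1/26) + M*(-⅛) = M/26 - M/8 = -9*M/104)
y(38, E) + j(71) = -2 - 9/104*71 = -2 - 639/104 = -847/104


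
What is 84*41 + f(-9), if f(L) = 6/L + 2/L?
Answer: 30988/9 ≈ 3443.1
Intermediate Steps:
f(L) = 8/L
84*41 + f(-9) = 84*41 + 8/(-9) = 3444 + 8*(-⅑) = 3444 - 8/9 = 30988/9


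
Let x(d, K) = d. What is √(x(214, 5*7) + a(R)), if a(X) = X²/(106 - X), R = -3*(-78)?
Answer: I*√13682/8 ≈ 14.621*I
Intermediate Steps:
R = 234
a(X) = X²/(106 - X)
√(x(214, 5*7) + a(R)) = √(214 - 1*234²/(-106 + 234)) = √(214 - 1*54756/128) = √(214 - 1*54756*1/128) = √(214 - 13689/32) = √(-6841/32) = I*√13682/8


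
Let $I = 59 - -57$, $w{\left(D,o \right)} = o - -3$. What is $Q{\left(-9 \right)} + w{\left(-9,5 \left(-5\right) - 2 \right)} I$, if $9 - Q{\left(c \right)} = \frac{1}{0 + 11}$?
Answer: $- \frac{30526}{11} \approx -2775.1$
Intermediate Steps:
$Q{\left(c \right)} = \frac{98}{11}$ ($Q{\left(c \right)} = 9 - \frac{1}{0 + 11} = 9 - \frac{1}{11} = \frac{98}{11}$)
$w{\left(D,o \right)} = 3 + o$ ($w{\left(D,o \right)} = o + 3 = 3 + o$)
$I = 116$ ($I = 59 + 57 = 116$)
$Q{\left(-9 \right)} + w{\left(-9,5 \left(-5\right) - 2 \right)} I = \frac{98}{11} + \left(3 + \left(5 \left(-5\right) - 2\right)\right) 116 = \frac{98}{11} + \left(3 - 27\right) 116 = \frac{98}{11} - 2784 = - \frac{30526}{11}$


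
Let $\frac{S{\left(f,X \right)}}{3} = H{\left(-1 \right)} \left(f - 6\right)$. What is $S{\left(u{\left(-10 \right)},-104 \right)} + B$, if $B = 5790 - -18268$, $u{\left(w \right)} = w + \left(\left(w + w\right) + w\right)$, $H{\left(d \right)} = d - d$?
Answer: $24058$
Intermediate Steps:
$H{\left(d \right)} = 0$
$u{\left(w \right)} = 4 w$ ($u{\left(w \right)} = w + \left(2 w + w\right) = w + 3 w = 4 w$)
$S{\left(f,X \right)} = 0$ ($S{\left(f,X \right)} = 3 \cdot 0 \left(f - 6\right) = 3 \cdot 0 \left(-6 + f\right) = 3 \cdot 0 = 0$)
$B = 24058$ ($B = 5790 + 18268 = 24058$)
$S{\left(u{\left(-10 \right)},-104 \right)} + B = 0 + 24058 = 24058$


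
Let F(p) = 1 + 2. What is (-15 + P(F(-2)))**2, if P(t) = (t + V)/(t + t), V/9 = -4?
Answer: 1681/4 ≈ 420.25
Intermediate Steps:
V = -36 (V = 9*(-4) = -36)
F(p) = 3
P(t) = (-36 + t)/(2*t) (P(t) = (t - 36)/(t + t) = (-36 + t)/((2*t)) = (-36 + t)*(1/(2*t)) = (-36 + t)/(2*t))
(-15 + P(F(-2)))**2 = (-15 + (1/2)*(-36 + 3)/3)**2 = (-15 + (1/2)*(1/3)*(-33))**2 = (-15 - 11/2)**2 = (-41/2)**2 = 1681/4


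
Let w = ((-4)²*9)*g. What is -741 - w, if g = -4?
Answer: -165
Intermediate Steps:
w = -576 (w = ((-4)²*9)*(-4) = (16*9)*(-4) = 144*(-4) = -576)
-741 - w = -741 - 1*(-576) = -741 + 576 = -165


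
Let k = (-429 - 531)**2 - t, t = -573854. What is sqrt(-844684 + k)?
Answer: sqrt(650770) ≈ 806.70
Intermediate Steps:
k = 1495454 (k = (-429 - 531)**2 - 1*(-573854) = (-960)**2 + 573854 = 921600 + 573854 = 1495454)
sqrt(-844684 + k) = sqrt(-844684 + 1495454) = sqrt(650770)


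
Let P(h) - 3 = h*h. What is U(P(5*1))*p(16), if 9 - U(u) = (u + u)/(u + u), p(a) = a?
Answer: 128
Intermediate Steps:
P(h) = 3 + h² (P(h) = 3 + h*h = 3 + h²)
U(u) = 8 (U(u) = 9 - (u + u)/(u + u) = 9 - 2*u/(2*u) = 9 - 2*u*1/(2*u) = 9 - 1*1 = 9 - 1 = 8)
U(P(5*1))*p(16) = 8*16 = 128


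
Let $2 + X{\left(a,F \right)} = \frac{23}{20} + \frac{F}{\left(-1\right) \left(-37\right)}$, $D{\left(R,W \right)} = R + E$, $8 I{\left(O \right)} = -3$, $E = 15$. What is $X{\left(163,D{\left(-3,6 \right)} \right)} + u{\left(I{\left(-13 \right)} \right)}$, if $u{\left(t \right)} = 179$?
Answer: $\frac{132071}{740} \approx 178.47$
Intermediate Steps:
$I{\left(O \right)} = - \frac{3}{8}$ ($I{\left(O \right)} = \frac{1}{8} \left(-3\right) = - \frac{3}{8}$)
$D{\left(R,W \right)} = 15 + R$ ($D{\left(R,W \right)} = R + 15 = 15 + R$)
$X{\left(a,F \right)} = - \frac{17}{20} + \frac{F}{37}$ ($X{\left(a,F \right)} = -2 + \left(\frac{23}{20} + \frac{F}{\left(-1\right) \left(-37\right)}\right) = -2 + \left(23 \cdot \frac{1}{20} + \frac{F}{37}\right) = -2 + \left(\frac{23}{20} + F \frac{1}{37}\right) = -2 + \left(\frac{23}{20} + \frac{F}{37}\right) = - \frac{17}{20} + \frac{F}{37}$)
$X{\left(163,D{\left(-3,6 \right)} \right)} + u{\left(I{\left(-13 \right)} \right)} = \left(- \frac{17}{20} + \frac{15 - 3}{37}\right) + 179 = \left(- \frac{17}{20} + \frac{1}{37} \cdot 12\right) + 179 = \left(- \frac{17}{20} + \frac{12}{37}\right) + 179 = - \frac{389}{740} + 179 = \frac{132071}{740}$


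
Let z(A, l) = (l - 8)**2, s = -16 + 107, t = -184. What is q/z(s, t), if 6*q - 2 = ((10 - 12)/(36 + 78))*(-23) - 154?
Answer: -8641/12607488 ≈ -0.00068539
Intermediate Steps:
s = 91
z(A, l) = (-8 + l)**2
q = -8641/342 (q = 1/3 + (((10 - 12)/(36 + 78))*(-23) - 154)/6 = 1/3 + (-2/114*(-23) - 154)/6 = 1/3 + (-2*1/114*(-23) - 154)/6 = 1/3 + (-1/57*(-23) - 154)/6 = 1/3 + (23/57 - 154)/6 = 1/3 + (1/6)*(-8755/57) = 1/3 - 8755/342 = -8641/342 ≈ -25.266)
q/z(s, t) = -8641/(342*(-8 - 184)**2) = -8641/(342*((-192)**2)) = -8641/342/36864 = -8641/342*1/36864 = -8641/12607488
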